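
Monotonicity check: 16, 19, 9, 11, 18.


Differences: 3, -10, 2, 7
Difference at position 1 is +3 (> 0) but position 2 is -10 (< 0) — sequence both rises and falls
→ NOT monotonic

Not monotonic


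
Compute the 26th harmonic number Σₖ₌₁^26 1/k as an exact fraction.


H_26 = 1/1 + 1/2 + 1/3 + ... + 1/26
= 34395742267/8923714800
≈ 3.8544

H_26 = 34395742267/8923714800 ≈ 3.8544


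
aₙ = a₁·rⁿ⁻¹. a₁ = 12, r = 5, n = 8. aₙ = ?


aₙ = a₁·r^(n-1)
= 12×5^7
= 12×78125
= 937500

a_8 = 937500


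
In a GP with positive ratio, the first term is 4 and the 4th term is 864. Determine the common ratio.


r^(n-1) = aₙ/a₁
r^3 = 864/4 = 216
r = 216^(1/3)
= 6

r = 6


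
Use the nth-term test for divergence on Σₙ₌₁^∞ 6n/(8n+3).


lim(n→∞) 6n/(8n+3) = 6/8 = 3/4  (divide numerator and denominator by n)
lim aₙ = 3/4 ≠ 0 → series DIVERGES

Diverges (lim aₙ = 3/4 ≠ 0)


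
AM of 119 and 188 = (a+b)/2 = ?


AM = (119 + 188)/2 = 307/2 = 153.5

AM = 153.5


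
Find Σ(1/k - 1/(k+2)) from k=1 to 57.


Telescoping with gap 2: two head and two tail terms survive.
= (1 + 1/2) - (1/58 + 1/59)
= 3/2 - 1/58 - 1/59 = 2508/1711

Sum = 2508/1711


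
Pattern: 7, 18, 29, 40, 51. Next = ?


Pattern: arithmetic (d=11)
Terms: 7, 18, 29, 40, 51
Next term = 62

Next term = 62


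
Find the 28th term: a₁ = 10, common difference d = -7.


aₙ = a₁ + (n-1)d
= 10 + (28-1)×-7
= 10 - 189
= -179

a_28 = -179


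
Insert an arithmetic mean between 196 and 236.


AM = (196 + 236)/2 = 432/2 = 216

AM = 216


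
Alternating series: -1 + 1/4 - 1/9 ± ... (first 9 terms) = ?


S = -1 + 1/4 - 1/9 + 1/16 - 1/25 + 1/36 - 1/49 + 1/64 ± ...
= -0.828
(Full series converges to -π²/12 ≈ -0.8225)

S_9 = -0.828


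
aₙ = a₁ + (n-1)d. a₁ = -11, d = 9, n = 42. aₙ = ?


aₙ = a₁ + (n-1)d
= -11 + (42-1)×9
= -11 + 369
= 358

a_42 = 358


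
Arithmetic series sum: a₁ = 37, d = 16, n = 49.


aₙ = 37 + (49-1)×16 = 805
Sₙ = n(a₁+aₙ)/2 = 49×(37+805)/2
= 49×842/2 = 20629

S_49 = 20629


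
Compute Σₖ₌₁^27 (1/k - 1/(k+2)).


Telescoping with gap 2: two head and two tail terms survive.
= (1 + 1/2) - (1/28 + 1/29)
= 3/2 - 1/28 - 1/29 = 1161/812

Sum = 1161/812


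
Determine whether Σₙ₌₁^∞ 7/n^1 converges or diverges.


p-series test: Σ c/n^p converges if p > 1, diverges if p ≤ 1 (constant c > 0 doesn't affect convergence).
p = 1
1 ≤ 1 → DIVERGES

Diverges (p = 1 ≤ 1)


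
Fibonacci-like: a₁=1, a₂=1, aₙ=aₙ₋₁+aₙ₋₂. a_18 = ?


Computing iteratively: 1, 1, 2, 3, 5, 8, 13, 21, 34, 55, 89, 144, ...
a_18 = 2584

a_18 = 2584


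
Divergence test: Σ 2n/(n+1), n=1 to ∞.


lim(n→∞) 2n/(n+1) = 2/1 = 2  (divide numerator and denominator by n)
lim aₙ = 2 ≠ 0 → series DIVERGES

Diverges (lim aₙ = 2 ≠ 0)


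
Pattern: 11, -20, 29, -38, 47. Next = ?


Pattern: alternating sign, magnitude arithmetic (d=9)
Terms: 11, -20, 29, -38, 47
Next term = -56

Next term = -56


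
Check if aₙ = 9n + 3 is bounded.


aₙ = 9n + 3 → as n→∞, aₙ→∞
No finite upper bound exists
The sequence is UNBOUNDED

Unbounded (aₙ → ∞ as n → ∞)


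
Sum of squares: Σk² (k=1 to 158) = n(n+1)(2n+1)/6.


n = 158
n(n+1)(2n+1)/6 = 158×159×317/6
= 7963674/6 = 1327279

Σk² = 1327279


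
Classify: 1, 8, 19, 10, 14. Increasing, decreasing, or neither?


Differences: 7, 11, -9, 4
Difference at position 1 is +7 (> 0) but position 3 is -9 (< 0) — sequence both rises and falls
→ NOT monotonic

Not monotonic


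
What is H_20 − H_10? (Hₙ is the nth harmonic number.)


Σₖ₌11^20 1/k = 1/11 + 1/12 + 1/13 + 1/14 + 1/15 + 1/16 + 1/17 + 1/18 + 1/19 + 1/20
= 155685007/232792560
≈ 0.6688

Sum = 155685007/232792560 ≈ 0.6688


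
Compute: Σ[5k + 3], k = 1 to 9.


Σ(5k+3) = 5·Σk + 3·n
= 5·45 + 3·9
= 225 + 27 = 252

Σ = 252


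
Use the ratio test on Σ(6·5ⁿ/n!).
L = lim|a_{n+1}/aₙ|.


aₙ = 6·5^n/n!
a_{n+1}/aₙ = 5^(n+1)/(n+1)! × n!/5^n  (constant 6 cancels)
= 5/(n+1)
L = lim(n→∞) 5/(n+1) = 0
L < 1 → series CONVERGES

Converges (ratio test: L = 0 < 1)


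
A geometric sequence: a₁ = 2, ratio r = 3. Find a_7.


aₙ = a₁·r^(n-1)
= 2×3^6
= 2×729
= 1458

a_7 = 1458


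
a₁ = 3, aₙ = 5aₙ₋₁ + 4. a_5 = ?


Computing step by step:
a_1 = 3
a_2 = 19
a_3 = 99
a_4 = 499
a_5 = 2499


a_5 = 2499


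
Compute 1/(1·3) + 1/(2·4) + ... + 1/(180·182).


1/(k(k+2)) = (1/2)·(1/k - 1/(k+2)) (partial fractions)
Telescoping: Σ = (1/2)·(1 + 1/2 - 1/181 - 1/182) = 24525/32942

Sum = 24525/32942


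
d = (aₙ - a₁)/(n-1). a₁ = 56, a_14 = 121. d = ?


d = (aₙ - a₁)/(n-1)
= (121 - 56)/(14-1)
= 65/13 = 5

d = 5


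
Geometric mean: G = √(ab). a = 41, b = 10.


GM = √(41×10) = √410 = 20.2485

GM = 20.2485


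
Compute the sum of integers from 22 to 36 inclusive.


Σₖ₌22^36 k = Σₖ₌₁^36 k − Σₖ₌₁^21 k
= 36·37/2 − 21·22/2
= 666 − 231 = 435

Σk = 435


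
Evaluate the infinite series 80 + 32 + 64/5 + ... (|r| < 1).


S∞ = a₁/(1-r) = 80/(1 - 2/5)
= 80/(3/5)
= 400/3

S∞ = 400/3


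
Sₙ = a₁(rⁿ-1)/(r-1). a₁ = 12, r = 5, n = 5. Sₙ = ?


Sₙ = 12×(5^5 - 1)/(5 - 1)
= 12×(3125 - 1)/4
= 12×3124/4
= 9372

S_5 = 9372


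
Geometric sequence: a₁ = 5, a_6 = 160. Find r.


r^(n-1) = aₙ/a₁
r^5 = 160/5 = 32
r = 32^(1/5)
= 2

r = 2


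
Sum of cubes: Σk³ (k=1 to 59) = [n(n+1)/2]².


n(n+1)/2 = 59×60/2 = 1770
Σk³ = 1770² = 3132900

Σk³ = 3132900


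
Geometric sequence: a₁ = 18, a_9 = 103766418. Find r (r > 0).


r^(n-1) = aₙ/a₁
r^8 = 103766418/18 = 5764801
r = 5764801^(1/8)
= ±7; taking r > 0 gives r = 7

r = 7


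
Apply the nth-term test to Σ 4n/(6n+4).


lim(n→∞) 4n/(6n+4) = 4/6 = 2/3  (divide numerator and denominator by n)
lim aₙ = 2/3 ≠ 0 → series DIVERGES

Diverges (lim aₙ = 2/3 ≠ 0)


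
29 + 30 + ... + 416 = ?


Σₖ₌29^416 k = Σₖ₌₁^416 k − Σₖ₌₁^28 k
= 416·417/2 − 28·29/2
= 86736 − 406 = 86330

Σk = 86330


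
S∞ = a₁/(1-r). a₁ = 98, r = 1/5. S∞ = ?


S∞ = a₁/(1-r) = 98/(1 - 1/5)
= 98/(4/5)
= 245/2

S∞ = 245/2


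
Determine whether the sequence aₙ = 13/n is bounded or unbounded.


a₁ = 13, a₂ = 13/2, a₃ = 13/3, ...
0 < aₙ ≤ 13 for all n ≥ 1
Lower bound: 0, Upper bound: 13
The sequence IS bounded

Bounded (0 < aₙ ≤ 13)


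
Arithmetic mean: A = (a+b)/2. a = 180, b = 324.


AM = (180 + 324)/2 = 504/2 = 252

AM = 252


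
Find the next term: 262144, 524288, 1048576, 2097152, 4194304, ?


Pattern: powers of 2: 2ⁿ
Terms: 262144, 524288, 1048576, 2097152, 4194304
Next term = 8388608

Next term = 8388608


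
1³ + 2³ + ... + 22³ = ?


n(n+1)/2 = 22×23/2 = 253
Σk³ = 253² = 64009

Σk³ = 64009


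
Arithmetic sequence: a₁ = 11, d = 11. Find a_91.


aₙ = a₁ + (n-1)d
= 11 + (91-1)×11
= 11 + 990
= 1001

a_91 = 1001


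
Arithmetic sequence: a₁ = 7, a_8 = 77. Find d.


d = (aₙ - a₁)/(n-1)
= (77 - 7)/(8-1)
= 70/7 = 10

d = 10


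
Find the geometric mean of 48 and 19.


GM = √(48×19) = √912 = 30.1993

GM = 30.1993


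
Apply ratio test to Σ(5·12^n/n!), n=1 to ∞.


aₙ = 5·12^n/n!
a_{n+1}/aₙ = 12^(n+1)/(n+1)! × n!/12^n  (constant 5 cancels)
= 12/(n+1)
L = lim(n→∞) 12/(n+1) = 0
L < 1 → series CONVERGES

Converges (ratio test: L = 0 < 1)


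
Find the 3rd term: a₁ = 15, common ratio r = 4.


aₙ = a₁·r^(n-1)
= 15×4^2
= 15×16
= 240

a_3 = 240


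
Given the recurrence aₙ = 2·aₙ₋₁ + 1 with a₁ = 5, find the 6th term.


Computing step by step:
a_1 = 5
a_2 = 11
a_3 = 23
a_4 = 47
a_5 = 95
a_6 = 191


a_6 = 191


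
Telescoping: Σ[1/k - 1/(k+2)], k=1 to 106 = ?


Telescoping with gap 2: two head and two tail terms survive.
= (1 + 1/2) - (1/107 + 1/108)
= 3/2 - 1/107 - 1/108 = 17119/11556

Sum = 17119/11556


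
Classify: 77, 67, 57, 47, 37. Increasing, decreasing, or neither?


Differences: -10, -10, -10, -10
All differences < 0 → strictly DECREASING

Monotonically decreasing


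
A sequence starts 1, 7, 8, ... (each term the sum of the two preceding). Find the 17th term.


Computing iteratively: 1, 7, 8, 15, 23, 38, 61, 99, 160, 259, 419, 678, ...
a_17 = 7519

a_17 = 7519


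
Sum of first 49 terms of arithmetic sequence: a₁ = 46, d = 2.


aₙ = 46 + (49-1)×2 = 142
Sₙ = n(a₁+aₙ)/2 = 49×(46+142)/2
= 49×188/2 = 4606

S_49 = 4606


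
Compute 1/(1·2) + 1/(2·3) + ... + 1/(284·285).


1/(k(k+1)) = 1/k - 1/(k+1) (partial fractions)
Telescoping: Σ = 1 - 1/285 = 284/285

Sum = 284/285


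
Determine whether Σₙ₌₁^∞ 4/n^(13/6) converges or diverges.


p-series test: Σ c/n^p converges if p > 1, diverges if p ≤ 1 (constant c > 0 doesn't affect convergence).
p = 13/6
13/6 > 1 → CONVERGES

Converges (p = 13/6 > 1)


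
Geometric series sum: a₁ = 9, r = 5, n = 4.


Sₙ = 9×(5^4 - 1)/(5 - 1)
= 9×(625 - 1)/4
= 9×624/4
= 1404

S_4 = 1404


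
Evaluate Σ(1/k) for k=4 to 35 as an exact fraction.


Σₖ₌4^35 1/k = 1/4 + 1/5 + 1/6 + ... + 1/35
= 30370011182509/13127595717600
≈ 2.3134

Sum = 30370011182509/13127595717600 ≈ 2.3134


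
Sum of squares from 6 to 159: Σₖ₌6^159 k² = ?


Σₖ₌6^159 k² = Σₖ₌₁^159 k² − Σₖ₌₁^5 k²
= 159·160·319/6 − 5·6·11/6
= 1352560 − 55 = 1352505

Σk² = 1352505


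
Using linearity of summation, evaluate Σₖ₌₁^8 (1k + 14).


Σ(1k+14) = 1·Σk + 14·n
= 1·36 + 14·8
= 36 + 112 = 148

Σ = 148


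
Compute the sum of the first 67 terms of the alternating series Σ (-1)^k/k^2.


S = -1 + 1/4 - 1/9 + 1/16 - 1/25 + 1/36 - 1/49 + 1/64 ± ...
= -0.8226
(Full series converges to -π²/12 ≈ -0.8225)

S_67 = -0.8226


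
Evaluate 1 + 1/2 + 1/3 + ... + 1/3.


H_3 = 1/1 + 1/2 + 1/3
= 11/6
≈ 1.8333

H_3 = 11/6 ≈ 1.8333


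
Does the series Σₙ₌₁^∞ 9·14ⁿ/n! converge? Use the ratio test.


aₙ = 9·14^n/n!
a_{n+1}/aₙ = 14^(n+1)/(n+1)! × n!/14^n  (constant 9 cancels)
= 14/(n+1)
L = lim(n→∞) 14/(n+1) = 0
L < 1 → series CONVERGES

Converges (ratio test: L = 0 < 1)


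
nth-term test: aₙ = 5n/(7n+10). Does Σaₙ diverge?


lim(n→∞) 5n/(7n+10) = 5/7 = 5/7  (divide numerator and denominator by n)
lim aₙ = 5/7 ≠ 0 → series DIVERGES

Diverges (lim aₙ = 5/7 ≠ 0)


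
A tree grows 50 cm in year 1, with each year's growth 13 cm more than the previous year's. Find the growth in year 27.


aₙ = a₁ + (n-1)d
= 50 + (27-1)×13
= 50 + 338
= 388

a_27 = 388


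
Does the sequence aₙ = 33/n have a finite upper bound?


a₁ = 33, a₂ = 33/2, a₃ = 33/3, ...
0 < aₙ ≤ 33 for all n ≥ 1
Lower bound: 0, Upper bound: 33
The sequence IS bounded

Bounded (0 < aₙ ≤ 33)


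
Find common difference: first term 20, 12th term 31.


d = (aₙ - a₁)/(n-1)
= (31 - 20)/(12-1)
= 11/11 = 1

d = 1


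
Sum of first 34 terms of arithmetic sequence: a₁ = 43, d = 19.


aₙ = 43 + (34-1)×19 = 670
Sₙ = n(a₁+aₙ)/2 = 34×(43+670)/2
= 34×713/2 = 12121

S_34 = 12121


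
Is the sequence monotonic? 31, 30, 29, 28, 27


Differences: -1, -1, -1, -1
All differences < 0 → strictly DECREASING

Monotonically decreasing


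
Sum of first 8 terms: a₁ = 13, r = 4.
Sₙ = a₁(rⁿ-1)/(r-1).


Sₙ = 13×(4^8 - 1)/(4 - 1)
= 13×(65536 - 1)/3
= 13×65535/3
= 283985

S_8 = 283985


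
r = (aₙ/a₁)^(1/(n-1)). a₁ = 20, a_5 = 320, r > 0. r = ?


r^(n-1) = aₙ/a₁
r^4 = 320/20 = 16
r = 16^(1/4)
= ±2; taking r > 0 gives r = 2

r = 2


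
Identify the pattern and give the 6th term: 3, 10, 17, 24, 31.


Pattern: arithmetic (d=7)
Terms: 3, 10, 17, 24, 31
Next term = 38

Next term = 38


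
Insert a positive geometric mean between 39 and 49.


GM = √(39×49) = √1911 = 43.715

GM = 43.715


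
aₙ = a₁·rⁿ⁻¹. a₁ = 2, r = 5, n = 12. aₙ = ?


aₙ = a₁·r^(n-1)
= 2×5^11
= 2×48828125
= 97656250

a_12 = 97656250


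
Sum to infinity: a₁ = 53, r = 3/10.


S∞ = a₁/(1-r) = 53/(1 - 3/10)
= 53/(7/10)
= 530/7

S∞ = 530/7


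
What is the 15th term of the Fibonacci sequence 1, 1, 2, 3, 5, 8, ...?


Fibonacci sequence: 1, 1, 2, 3, 5, 8, 13, 21, 34, 55, 89, ...
F(15) = 610

F(15) = 610


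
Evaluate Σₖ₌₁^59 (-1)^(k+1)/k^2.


S = 1 - 1/4 + 1/9 - 1/16 + 1/25 - 1/36 + 1/49 - 1/64 ± ...
= 0.8226
(Full series converges to +π²/12 ≈ +0.8225)

S_59 = 0.8226


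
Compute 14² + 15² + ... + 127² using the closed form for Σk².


Σₖ₌14^127 k² = Σₖ₌₁^127 k² − Σₖ₌₁^13 k²
= 127·128·255/6 − 13·14·27/6
= 690880 − 819 = 690061

Σk² = 690061


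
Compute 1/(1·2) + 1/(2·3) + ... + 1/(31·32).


1/(k(k+1)) = 1/k - 1/(k+1) (partial fractions)
Telescoping: Σ = 1 - 1/32 = 31/32

Sum = 31/32


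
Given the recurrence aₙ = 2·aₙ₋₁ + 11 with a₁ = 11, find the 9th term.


Computing step by step:
a_1 = 11
a_2 = 33
a_3 = 77
a_4 = 165
a_5 = 341
a_6 = 693
a_7 = 1397
a_8 = 2805
a_9 = 5621


a_9 = 5621


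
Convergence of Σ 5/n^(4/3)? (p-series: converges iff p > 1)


p-series test: Σ c/n^p converges if p > 1, diverges if p ≤ 1 (constant c > 0 doesn't affect convergence).
p = 4/3
4/3 > 1 → CONVERGES

Converges (p = 4/3 > 1)


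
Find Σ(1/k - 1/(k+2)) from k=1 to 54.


Telescoping with gap 2: two head and two tail terms survive.
= (1 + 1/2) - (1/55 + 1/56)
= 3/2 - 1/55 - 1/56 = 4509/3080

Sum = 4509/3080


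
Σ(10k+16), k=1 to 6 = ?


Σ(10k+16) = 10·Σk + 16·n
= 10·21 + 16·6
= 210 + 96 = 306

Σ = 306


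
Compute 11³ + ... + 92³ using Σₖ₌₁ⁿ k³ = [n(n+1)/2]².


Σₖ₌11^92 k³ = [92·93/2]² − [10·11/2]²
= 18301284 − 3025 = 18298259

Σk³ = 18298259


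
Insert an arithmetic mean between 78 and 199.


AM = (78 + 199)/2 = 277/2 = 138.5

AM = 138.5


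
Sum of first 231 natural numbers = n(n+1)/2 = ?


n(n+1)/2 = 231×232/2 = 53592/2 = 26796

Σk = 26796


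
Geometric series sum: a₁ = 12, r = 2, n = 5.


Sₙ = 12×(2^5 - 1)/(2 - 1)
= 12×(32 - 1)/1
= 12×31/1
= 372

S_5 = 372


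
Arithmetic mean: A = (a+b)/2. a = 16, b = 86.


AM = (16 + 86)/2 = 102/2 = 51

AM = 51


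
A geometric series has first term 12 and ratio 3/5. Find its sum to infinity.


S∞ = a₁/(1-r) = 12/(1 - 3/5)
= 12/(2/5)
= 30

S∞ = 30


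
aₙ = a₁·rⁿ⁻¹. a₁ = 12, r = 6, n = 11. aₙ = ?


aₙ = a₁·r^(n-1)
= 12×6^10
= 12×60466176
= 725594112

a_11 = 725594112


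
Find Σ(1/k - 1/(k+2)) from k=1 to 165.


Telescoping with gap 2: two head and two tail terms survive.
= (1 + 1/2) - (1/166 + 1/167)
= 3/2 - 1/166 - 1/167 = 20625/13861

Sum = 20625/13861


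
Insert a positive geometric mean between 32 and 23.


GM = √(32×23) = √736 = 27.1293

GM = 27.1293


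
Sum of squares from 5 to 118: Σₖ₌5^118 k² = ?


Σₖ₌5^118 k² = Σₖ₌₁^118 k² − Σₖ₌₁^4 k²
= 118·119·237/6 − 4·5·9/6
= 554659 − 30 = 554629

Σk² = 554629


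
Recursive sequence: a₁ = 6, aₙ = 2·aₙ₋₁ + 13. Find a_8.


Computing step by step:
a_1 = 6
a_2 = 25
a_3 = 63
a_4 = 139
a_5 = 291
a_6 = 595
a_7 = 1203
a_8 = 2419


a_8 = 2419


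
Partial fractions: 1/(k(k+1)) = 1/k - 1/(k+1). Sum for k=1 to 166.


1/(k(k+1)) = 1/k - 1/(k+1) (partial fractions)
Telescoping: Σ = 1 - 1/167 = 166/167

Sum = 166/167


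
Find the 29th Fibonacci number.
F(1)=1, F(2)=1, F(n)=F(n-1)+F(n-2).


Fibonacci sequence: 1, 1, 2, 3, 5, 8, 13, 21, 34, 55, 89, ...
F(29) = 514229

F(29) = 514229


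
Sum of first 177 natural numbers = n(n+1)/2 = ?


n(n+1)/2 = 177×178/2 = 31506/2 = 15753

Σk = 15753


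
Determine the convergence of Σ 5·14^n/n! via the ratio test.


aₙ = 5·14^n/n!
a_{n+1}/aₙ = 14^(n+1)/(n+1)! × n!/14^n  (constant 5 cancels)
= 14/(n+1)
L = lim(n→∞) 14/(n+1) = 0
L < 1 → series CONVERGES

Converges (ratio test: L = 0 < 1)


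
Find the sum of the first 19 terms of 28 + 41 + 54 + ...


aₙ = 28 + (19-1)×13 = 262
Sₙ = n(a₁+aₙ)/2 = 19×(28+262)/2
= 19×290/2 = 2755

S_19 = 2755


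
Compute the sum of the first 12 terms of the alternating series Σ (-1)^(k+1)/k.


S = 1 - 1/2 + 1/3 - 1/4 + 1/5 - 1/6 + 1/7 - 1/8 ± ...
= 0.6532
(Full series converges to +ln(2) ≈ +0.6931)

S_12 = 0.6532


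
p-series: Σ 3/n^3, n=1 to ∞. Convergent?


p-series test: Σ c/n^p converges if p > 1, diverges if p ≤ 1 (constant c > 0 doesn't affect convergence).
p = 3
3 > 1 → CONVERGES

Converges (p = 3 > 1)


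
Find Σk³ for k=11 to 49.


Σₖ₌11^49 k³ = [49·50/2]² − [10·11/2]²
= 1500625 − 3025 = 1497600

Σk³ = 1497600


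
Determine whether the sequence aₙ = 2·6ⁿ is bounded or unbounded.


aₙ = 2·6ⁿ → as n→∞, aₙ→∞ (since base 6 > 1)
No finite upper bound exists
The sequence is UNBOUNDED

Unbounded (aₙ → ∞ as n → ∞)


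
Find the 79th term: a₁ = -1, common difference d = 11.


aₙ = a₁ + (n-1)d
= -1 + (79-1)×11
= -1 + 858
= 857

a_79 = 857


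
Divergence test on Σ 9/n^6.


lim(n→∞) 9/n^6 = 0
lim aₙ = 0 → nth-term test is INCONCLUSIVE
(Need other tests; this is actually a convergent p-series with p=6 > 1)

Inconclusive (lim aₙ = 0; need another test)


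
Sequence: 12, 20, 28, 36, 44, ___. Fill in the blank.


Pattern: arithmetic (d=8)
Terms: 12, 20, 28, 36, 44
Next term = 52

Next term = 52


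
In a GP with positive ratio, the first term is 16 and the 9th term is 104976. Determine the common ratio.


r^(n-1) = aₙ/a₁
r^8 = 104976/16 = 6561
r = 6561^(1/8)
= ±3; taking r > 0 gives r = 3

r = 3


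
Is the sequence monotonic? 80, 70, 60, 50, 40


Differences: -10, -10, -10, -10
All differences < 0 → strictly DECREASING

Monotonically decreasing


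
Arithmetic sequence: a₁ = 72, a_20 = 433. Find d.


d = (aₙ - a₁)/(n-1)
= (433 - 72)/(20-1)
= 361/19 = 19

d = 19


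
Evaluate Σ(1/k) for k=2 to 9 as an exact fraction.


Σₖ₌2^9 1/k = 1/2 + 1/3 + 1/4 + 1/5 + 1/6 + 1/7 + 1/8 + 1/9
= 4609/2520
≈ 1.829

Sum = 4609/2520 ≈ 1.829


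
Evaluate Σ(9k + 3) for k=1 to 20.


Σ(9k+3) = 9·Σk + 3·n
= 9·210 + 3·20
= 1890 + 60 = 1950

Σ = 1950


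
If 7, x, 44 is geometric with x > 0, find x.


GM = √(7×44) = √308 = 17.5499

GM = 17.5499


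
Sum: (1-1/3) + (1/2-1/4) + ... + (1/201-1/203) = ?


Telescoping with gap 2: two head and two tail terms survive.
= (1 + 1/2) - (1/202 + 1/203)
= 3/2 - 1/202 - 1/203 = 30552/20503

Sum = 30552/20503


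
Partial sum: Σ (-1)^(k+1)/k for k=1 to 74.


S = 1 - 1/2 + 1/3 - 1/4 + 1/5 - 1/6 + 1/7 - 1/8 ± ...
= 0.6864
(Full series converges to +ln(2) ≈ +0.6931)

S_74 = 0.6864


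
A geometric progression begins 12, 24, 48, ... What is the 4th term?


aₙ = a₁·r^(n-1)
= 12×2^3
= 12×8
= 96

a_4 = 96


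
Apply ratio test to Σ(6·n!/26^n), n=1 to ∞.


aₙ = 6·n!/26^n
a_{n+1}/aₙ = (n+1)!/26^(n+1) × 26^n/n!  (constant 6 cancels)
= (n+1)/26
L = lim(n→∞) (n+1)/26 = ∞
L > 1 → series DIVERGES

Diverges (ratio test: L = ∞ > 1)


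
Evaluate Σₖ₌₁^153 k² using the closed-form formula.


n = 153
n(n+1)(2n+1)/6 = 153×154×307/6
= 7233534/6 = 1205589

Σk² = 1205589


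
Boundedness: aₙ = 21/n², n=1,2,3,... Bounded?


a₁ = 21, a₂ = 21/4, a₃ = 21/9, ...
0 < aₙ ≤ 21 for all n ≥ 1
The sequence IS bounded

Bounded (0 < aₙ ≤ 21)


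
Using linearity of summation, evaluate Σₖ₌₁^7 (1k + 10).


Σ(1k+10) = 1·Σk + 10·n
= 1·28 + 10·7
= 28 + 70 = 98

Σ = 98


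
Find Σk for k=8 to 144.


Σₖ₌8^144 k = Σₖ₌₁^144 k − Σₖ₌₁^7 k
= 144·145/2 − 7·8/2
= 10440 − 28 = 10412

Σk = 10412


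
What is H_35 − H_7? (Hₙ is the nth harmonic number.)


Σₖ₌8^35 1/k = 1/8 + 1/9 + 1/10 + ... + 1/35
= 2914184239027/1875370816800
≈ 1.5539

Sum = 2914184239027/1875370816800 ≈ 1.5539


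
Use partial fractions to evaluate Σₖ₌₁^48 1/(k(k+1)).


1/(k(k+1)) = 1/k - 1/(k+1) (partial fractions)
Telescoping: Σ = 1 - 1/49 = 48/49

Sum = 48/49


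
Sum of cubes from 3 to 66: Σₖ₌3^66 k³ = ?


Σₖ₌3^66 k³ = [66·67/2]² − [2·3/2]²
= 4888521 − 9 = 4888512

Σk³ = 4888512


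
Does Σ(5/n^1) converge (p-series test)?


p-series test: Σ c/n^p converges if p > 1, diverges if p ≤ 1 (constant c > 0 doesn't affect convergence).
p = 1
1 ≤ 1 → DIVERGES

Diverges (p = 1 ≤ 1)


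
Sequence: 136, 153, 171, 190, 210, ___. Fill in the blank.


Pattern: triangular numbers: n(n+1)/2
Terms: 136, 153, 171, 190, 210
Next term = 231

Next term = 231


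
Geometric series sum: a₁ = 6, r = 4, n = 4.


Sₙ = 6×(4^4 - 1)/(4 - 1)
= 6×(256 - 1)/3
= 6×255/3
= 510

S_4 = 510


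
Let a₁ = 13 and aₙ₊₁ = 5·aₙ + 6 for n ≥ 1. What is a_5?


Computing step by step:
a_1 = 13
a_2 = 71
a_3 = 361
a_4 = 1811
a_5 = 9061


a_5 = 9061


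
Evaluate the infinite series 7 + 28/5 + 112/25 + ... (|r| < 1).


S∞ = a₁/(1-r) = 7/(1 - 4/5)
= 7/(1/5)
= 35

S∞ = 35


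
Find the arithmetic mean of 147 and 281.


AM = (147 + 281)/2 = 428/2 = 214

AM = 214


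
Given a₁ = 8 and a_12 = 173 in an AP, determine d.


d = (aₙ - a₁)/(n-1)
= (173 - 8)/(12-1)
= 165/11 = 15

d = 15


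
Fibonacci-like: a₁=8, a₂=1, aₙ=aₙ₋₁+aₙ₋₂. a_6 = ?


Computing iteratively: 8, 1, 9, 10, 19, 29
a_6 = 29

a_6 = 29


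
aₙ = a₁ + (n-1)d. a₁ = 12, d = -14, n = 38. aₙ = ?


aₙ = a₁ + (n-1)d
= 12 + (38-1)×-14
= 12 - 518
= -506

a_38 = -506


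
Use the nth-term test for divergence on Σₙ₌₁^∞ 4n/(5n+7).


lim(n→∞) 4n/(5n+7) = 4/5 = 4/5  (divide numerator and denominator by n)
lim aₙ = 4/5 ≠ 0 → series DIVERGES

Diverges (lim aₙ = 4/5 ≠ 0)


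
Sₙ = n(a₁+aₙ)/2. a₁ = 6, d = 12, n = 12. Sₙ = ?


aₙ = 6 + (12-1)×12 = 138
Sₙ = n(a₁+aₙ)/2 = 12×(6+138)/2
= 12×144/2 = 864

S_12 = 864


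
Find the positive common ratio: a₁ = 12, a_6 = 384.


r^(n-1) = aₙ/a₁
r^5 = 384/12 = 32
r = 32^(1/5)
= 2

r = 2


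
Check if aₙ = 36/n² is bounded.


a₁ = 36, a₂ = 36/4, a₃ = 36/9, ...
0 < aₙ ≤ 36 for all n ≥ 1
The sequence IS bounded

Bounded (0 < aₙ ≤ 36)


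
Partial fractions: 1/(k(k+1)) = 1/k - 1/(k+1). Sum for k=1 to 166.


1/(k(k+1)) = 1/k - 1/(k+1) (partial fractions)
Telescoping: Σ = 1 - 1/167 = 166/167

Sum = 166/167


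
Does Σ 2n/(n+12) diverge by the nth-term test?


lim(n→∞) 2n/(n+12) = 2/1 = 2  (divide numerator and denominator by n)
lim aₙ = 2 ≠ 0 → series DIVERGES

Diverges (lim aₙ = 2 ≠ 0)


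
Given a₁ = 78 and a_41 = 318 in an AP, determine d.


d = (aₙ - a₁)/(n-1)
= (318 - 78)/(41-1)
= 240/40 = 6

d = 6


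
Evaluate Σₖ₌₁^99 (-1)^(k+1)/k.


S = 1 - 1/2 + 1/3 - 1/4 + 1/5 - 1/6 + 1/7 - 1/8 ± ...
= 0.6982
(Full series converges to +ln(2) ≈ +0.6931)

S_99 = 0.6982


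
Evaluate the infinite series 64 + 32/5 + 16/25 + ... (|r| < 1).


S∞ = a₁/(1-r) = 64/(1 - 1/10)
= 64/(9/10)
= 640/9

S∞ = 640/9


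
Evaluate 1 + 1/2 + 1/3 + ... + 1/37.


H_37 = 1/1 + 1/2 + 1/3 + ... + 1/37
= 2040798836801833/485721041551200
≈ 4.2016

H_37 = 2040798836801833/485721041551200 ≈ 4.2016


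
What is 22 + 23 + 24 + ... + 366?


Σₖ₌22^366 k = Σₖ₌₁^366 k − Σₖ₌₁^21 k
= 366·367/2 − 21·22/2
= 67161 − 231 = 66930

Σk = 66930


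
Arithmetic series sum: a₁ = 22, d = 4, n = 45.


aₙ = 22 + (45-1)×4 = 198
Sₙ = n(a₁+aₙ)/2 = 45×(22+198)/2
= 45×220/2 = 4950

S_45 = 4950


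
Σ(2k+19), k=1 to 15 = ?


Σ(2k+19) = 2·Σk + 19·n
= 2·120 + 19·15
= 240 + 285 = 525

Σ = 525


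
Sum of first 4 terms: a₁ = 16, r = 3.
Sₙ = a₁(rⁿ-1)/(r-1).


Sₙ = 16×(3^4 - 1)/(3 - 1)
= 16×(81 - 1)/2
= 16×80/2
= 640

S_4 = 640


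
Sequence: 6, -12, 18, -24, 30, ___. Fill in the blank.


Pattern: alternating sign, magnitude arithmetic (d=6)
Terms: 6, -12, 18, -24, 30
Next term = -36

Next term = -36


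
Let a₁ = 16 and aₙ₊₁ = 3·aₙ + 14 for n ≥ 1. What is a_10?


Computing step by step:
a_1 = 16
a_2 = 62
a_3 = 200
a_4 = 614
a_5 = 1856
a_6 = 5582
a_7 = 16760
a_8 = 50294
a_9 = 150896
a_10 = 452702


a_10 = 452702


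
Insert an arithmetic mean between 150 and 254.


AM = (150 + 254)/2 = 404/2 = 202

AM = 202


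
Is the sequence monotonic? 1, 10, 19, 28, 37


Differences: 9, 9, 9, 9
All differences > 0 → strictly INCREASING

Monotonically increasing


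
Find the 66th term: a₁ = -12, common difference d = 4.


aₙ = a₁ + (n-1)d
= -12 + (66-1)×4
= -12 + 260
= 248

a_66 = 248


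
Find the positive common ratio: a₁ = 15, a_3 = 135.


r^(n-1) = aₙ/a₁
r^2 = 135/15 = 9
r = 9^(1/2)
= ±3; taking r > 0 gives r = 3

r = 3


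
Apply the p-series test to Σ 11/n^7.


p-series test: Σ c/n^p converges if p > 1, diverges if p ≤ 1 (constant c > 0 doesn't affect convergence).
p = 7
7 > 1 → CONVERGES

Converges (p = 7 > 1)


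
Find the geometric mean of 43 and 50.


GM = √(43×50) = √2150 = 46.3681

GM = 46.3681


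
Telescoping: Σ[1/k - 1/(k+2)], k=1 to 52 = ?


Telescoping with gap 2: two head and two tail terms survive.
= (1 + 1/2) - (1/53 + 1/54)
= 3/2 - 1/53 - 1/54 = 2093/1431

Sum = 2093/1431


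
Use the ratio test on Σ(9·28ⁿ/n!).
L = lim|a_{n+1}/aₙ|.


aₙ = 9·28^n/n!
a_{n+1}/aₙ = 28^(n+1)/(n+1)! × n!/28^n  (constant 9 cancels)
= 28/(n+1)
L = lim(n→∞) 28/(n+1) = 0
L < 1 → series CONVERGES

Converges (ratio test: L = 0 < 1)


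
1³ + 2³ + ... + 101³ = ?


n(n+1)/2 = 101×102/2 = 5151
Σk³ = 5151² = 26532801

Σk³ = 26532801


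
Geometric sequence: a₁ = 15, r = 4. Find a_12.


aₙ = a₁·r^(n-1)
= 15×4^11
= 15×4194304
= 62914560

a_12 = 62914560


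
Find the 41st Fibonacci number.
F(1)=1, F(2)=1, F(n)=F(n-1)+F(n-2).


Fibonacci sequence: 1, 1, 2, 3, 5, 8, 13, 21, 34, 55, 89, ...
F(41) = 165580141

F(41) = 165580141


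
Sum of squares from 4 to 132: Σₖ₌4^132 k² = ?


Σₖ₌4^132 k² = Σₖ₌₁^132 k² − Σₖ₌₁^3 k²
= 132·133·265/6 − 3·4·7/6
= 775390 − 14 = 775376

Σk² = 775376


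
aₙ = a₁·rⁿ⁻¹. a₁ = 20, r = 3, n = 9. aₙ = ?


aₙ = a₁·r^(n-1)
= 20×3^8
= 20×6561
= 131220

a_9 = 131220


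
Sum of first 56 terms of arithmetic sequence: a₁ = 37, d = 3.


aₙ = 37 + (56-1)×3 = 202
Sₙ = n(a₁+aₙ)/2 = 56×(37+202)/2
= 56×239/2 = 6692

S_56 = 6692


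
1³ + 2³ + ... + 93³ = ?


n(n+1)/2 = 93×94/2 = 4371
Σk³ = 4371² = 19105641

Σk³ = 19105641


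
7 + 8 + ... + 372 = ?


Σₖ₌7^372 k = Σₖ₌₁^372 k − Σₖ₌₁^6 k
= 372·373/2 − 6·7/2
= 69378 − 21 = 69357

Σk = 69357


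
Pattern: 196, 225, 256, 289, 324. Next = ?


Pattern: perfect squares: n²
Terms: 196, 225, 256, 289, 324
Next term = 361

Next term = 361


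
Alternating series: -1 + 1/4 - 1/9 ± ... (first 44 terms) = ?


S = -1 + 1/4 - 1/9 + 1/16 - 1/25 + 1/36 - 1/49 + 1/64 ± ...
= -0.8222
(Full series converges to -π²/12 ≈ -0.8225)

S_44 = -0.8222


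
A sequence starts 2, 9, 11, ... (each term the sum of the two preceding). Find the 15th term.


Computing iteratively: 2, 9, 11, 20, 31, 51, 82, 133, 215, 348, 563, 911, ...
a_15 = 3859

a_15 = 3859


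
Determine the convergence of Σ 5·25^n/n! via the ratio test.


aₙ = 5·25^n/n!
a_{n+1}/aₙ = 25^(n+1)/(n+1)! × n!/25^n  (constant 5 cancels)
= 25/(n+1)
L = lim(n→∞) 25/(n+1) = 0
L < 1 → series CONVERGES

Converges (ratio test: L = 0 < 1)


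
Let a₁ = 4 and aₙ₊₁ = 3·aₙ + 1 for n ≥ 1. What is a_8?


Computing step by step:
a_1 = 4
a_2 = 13
a_3 = 40
a_4 = 121
a_5 = 364
a_6 = 1093
a_7 = 3280
a_8 = 9841


a_8 = 9841


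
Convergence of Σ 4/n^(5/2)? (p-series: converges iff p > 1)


p-series test: Σ c/n^p converges if p > 1, diverges if p ≤ 1 (constant c > 0 doesn't affect convergence).
p = 5/2
5/2 > 1 → CONVERGES

Converges (p = 5/2 > 1)


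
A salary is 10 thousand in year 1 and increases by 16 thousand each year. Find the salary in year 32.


aₙ = a₁ + (n-1)d
= 10 + (32-1)×16
= 10 + 496
= 506

a_32 = 506


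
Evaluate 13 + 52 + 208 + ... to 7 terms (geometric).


Sₙ = 13×(4^7 - 1)/(4 - 1)
= 13×(16384 - 1)/3
= 13×16383/3
= 70993

S_7 = 70993


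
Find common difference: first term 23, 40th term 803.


d = (aₙ - a₁)/(n-1)
= (803 - 23)/(40-1)
= 780/39 = 20

d = 20


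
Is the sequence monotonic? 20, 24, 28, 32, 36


Differences: 4, 4, 4, 4
All differences > 0 → strictly INCREASING

Monotonically increasing


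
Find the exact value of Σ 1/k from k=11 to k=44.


Σₖ₌11^44 1/k = 1/11 + 1/12 + 1/13 + ... + 1/44
= 13599602363903961529/9419588158802421600
≈ 1.4438

Sum = 13599602363903961529/9419588158802421600 ≈ 1.4438


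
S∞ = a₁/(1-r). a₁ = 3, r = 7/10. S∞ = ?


S∞ = a₁/(1-r) = 3/(1 - 7/10)
= 3/(3/10)
= 10

S∞ = 10


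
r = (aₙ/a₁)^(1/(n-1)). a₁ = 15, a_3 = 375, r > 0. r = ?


r^(n-1) = aₙ/a₁
r^2 = 375/15 = 25
r = 25^(1/2)
= ±5; taking r > 0 gives r = 5

r = 5


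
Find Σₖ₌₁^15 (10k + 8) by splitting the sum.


Σ(10k+8) = 10·Σk + 8·n
= 10·120 + 8·15
= 1200 + 120 = 1320

Σ = 1320


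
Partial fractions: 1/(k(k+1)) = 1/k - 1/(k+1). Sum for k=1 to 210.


1/(k(k+1)) = 1/k - 1/(k+1) (partial fractions)
Telescoping: Σ = 1 - 1/211 = 210/211

Sum = 210/211


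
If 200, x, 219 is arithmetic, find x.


AM = (200 + 219)/2 = 419/2 = 209.5

AM = 209.5


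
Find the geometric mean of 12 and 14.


GM = √(12×14) = √168 = 12.9615

GM = 12.9615


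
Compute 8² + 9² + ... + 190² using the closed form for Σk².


Σₖ₌8^190 k² = Σₖ₌₁^190 k² − Σₖ₌₁^7 k²
= 190·191·381/6 − 7·8·15/6
= 2304415 − 140 = 2304275

Σk² = 2304275


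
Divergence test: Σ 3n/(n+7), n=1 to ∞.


lim(n→∞) 3n/(n+7) = 3/1 = 3  (divide numerator and denominator by n)
lim aₙ = 3 ≠ 0 → series DIVERGES

Diverges (lim aₙ = 3 ≠ 0)


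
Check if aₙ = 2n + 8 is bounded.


aₙ = 2n + 8 → as n→∞, aₙ→∞
No finite upper bound exists
The sequence is UNBOUNDED

Unbounded (aₙ → ∞ as n → ∞)


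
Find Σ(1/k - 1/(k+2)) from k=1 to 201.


Telescoping with gap 2: two head and two tail terms survive.
= (1 + 1/2) - (1/202 + 1/203)
= 3/2 - 1/202 - 1/203 = 30552/20503

Sum = 30552/20503


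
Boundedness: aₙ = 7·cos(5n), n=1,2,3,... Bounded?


For all n, -1 ≤ cos(5n) ≤ 1, so -7 ≤ 7·cos(5n) ≤ 7
Lower bound: -7, Upper bound: 7
The sequence IS bounded

Bounded (-7 ≤ aₙ ≤ 7)


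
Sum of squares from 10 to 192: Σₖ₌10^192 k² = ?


Σₖ₌10^192 k² = Σₖ₌₁^192 k² − Σₖ₌₁^9 k²
= 192·193·385/6 − 9·10·19/6
= 2377760 − 285 = 2377475

Σk² = 2377475


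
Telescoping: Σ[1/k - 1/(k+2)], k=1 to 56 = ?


Telescoping with gap 2: two head and two tail terms survive.
= (1 + 1/2) - (1/57 + 1/58)
= 3/2 - 1/57 - 1/58 = 2422/1653

Sum = 2422/1653


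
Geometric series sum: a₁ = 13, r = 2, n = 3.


Sₙ = 13×(2^3 - 1)/(2 - 1)
= 13×(8 - 1)/1
= 13×7/1
= 91

S_3 = 91


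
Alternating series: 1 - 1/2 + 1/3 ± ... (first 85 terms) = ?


S = 1 - 1/2 + 1/3 - 1/4 + 1/5 - 1/6 + 1/7 - 1/8 ± ...
= 0.699
(Full series converges to +ln(2) ≈ +0.6931)

S_85 = 0.699


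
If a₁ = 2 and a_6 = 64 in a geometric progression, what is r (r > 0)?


r^(n-1) = aₙ/a₁
r^5 = 64/2 = 32
r = 32^(1/5)
= 2

r = 2


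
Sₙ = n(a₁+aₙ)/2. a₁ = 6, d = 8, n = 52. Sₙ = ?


aₙ = 6 + (52-1)×8 = 414
Sₙ = n(a₁+aₙ)/2 = 52×(6+414)/2
= 52×420/2 = 10920

S_52 = 10920


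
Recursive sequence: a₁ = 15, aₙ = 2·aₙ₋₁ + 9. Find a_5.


Computing step by step:
a_1 = 15
a_2 = 39
a_3 = 87
a_4 = 183
a_5 = 375


a_5 = 375


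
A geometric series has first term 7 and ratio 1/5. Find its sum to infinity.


S∞ = a₁/(1-r) = 7/(1 - 1/5)
= 7/(4/5)
= 35/4

S∞ = 35/4


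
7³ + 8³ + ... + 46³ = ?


Σₖ₌7^46 k³ = [46·47/2]² − [6·7/2]²
= 1168561 − 441 = 1168120

Σk³ = 1168120


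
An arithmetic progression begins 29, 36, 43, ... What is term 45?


aₙ = a₁ + (n-1)d
= 29 + (45-1)×7
= 29 + 308
= 337

a_45 = 337


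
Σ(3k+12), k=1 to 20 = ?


Σ(3k+12) = 3·Σk + 12·n
= 3·210 + 12·20
= 630 + 240 = 870

Σ = 870


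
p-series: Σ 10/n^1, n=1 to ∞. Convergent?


p-series test: Σ c/n^p converges if p > 1, diverges if p ≤ 1 (constant c > 0 doesn't affect convergence).
p = 1
1 ≤ 1 → DIVERGES

Diverges (p = 1 ≤ 1)


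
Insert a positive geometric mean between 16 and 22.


GM = √(16×22) = √352 = 18.7617

GM = 18.7617


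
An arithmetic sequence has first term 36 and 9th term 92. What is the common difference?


d = (aₙ - a₁)/(n-1)
= (92 - 36)/(9-1)
= 56/8 = 7

d = 7


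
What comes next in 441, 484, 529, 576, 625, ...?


Pattern: perfect squares: n²
Terms: 441, 484, 529, 576, 625
Next term = 676

Next term = 676


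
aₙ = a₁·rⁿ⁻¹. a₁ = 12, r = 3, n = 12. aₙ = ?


aₙ = a₁·r^(n-1)
= 12×3^11
= 12×177147
= 2125764

a_12 = 2125764


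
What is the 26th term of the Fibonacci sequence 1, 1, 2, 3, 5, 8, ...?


Fibonacci sequence: 1, 1, 2, 3, 5, 8, 13, 21, 34, 55, 89, ...
F(26) = 121393

F(26) = 121393


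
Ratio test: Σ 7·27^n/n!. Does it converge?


aₙ = 7·27^n/n!
a_{n+1}/aₙ = 27^(n+1)/(n+1)! × n!/27^n  (constant 7 cancels)
= 27/(n+1)
L = lim(n→∞) 27/(n+1) = 0
L < 1 → series CONVERGES

Converges (ratio test: L = 0 < 1)


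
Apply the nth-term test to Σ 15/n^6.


lim(n→∞) 15/n^6 = 0
lim aₙ = 0 → nth-term test is INCONCLUSIVE
(Need other tests; this is actually a convergent p-series with p=6 > 1)

Inconclusive (lim aₙ = 0; need another test)


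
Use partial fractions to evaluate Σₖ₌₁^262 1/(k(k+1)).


1/(k(k+1)) = 1/k - 1/(k+1) (partial fractions)
Telescoping: Σ = 1 - 1/263 = 262/263

Sum = 262/263


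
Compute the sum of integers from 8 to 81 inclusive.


Σₖ₌8^81 k = Σₖ₌₁^81 k − Σₖ₌₁^7 k
= 81·82/2 − 7·8/2
= 3321 − 28 = 3293

Σk = 3293


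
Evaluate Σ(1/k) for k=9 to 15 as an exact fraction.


Σₖ₌9^15 1/k = 1/9 + 1/10 + 1/11 + 1/12 + 1/13 + 1/14 + 1/15
= 21635/36036
≈ 0.6004

Sum = 21635/36036 ≈ 0.6004


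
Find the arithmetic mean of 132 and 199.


AM = (132 + 199)/2 = 331/2 = 165.5

AM = 165.5


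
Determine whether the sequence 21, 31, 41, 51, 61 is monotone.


Differences: 10, 10, 10, 10
All differences > 0 → strictly INCREASING

Monotonically increasing


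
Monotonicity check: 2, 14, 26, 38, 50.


Differences: 12, 12, 12, 12
All differences > 0 → strictly INCREASING

Monotonically increasing


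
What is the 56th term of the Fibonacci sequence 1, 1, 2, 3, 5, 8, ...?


Fibonacci sequence: 1, 1, 2, 3, 5, 8, 13, 21, 34, 55, 89, ...
F(56) = 225851433717

F(56) = 225851433717


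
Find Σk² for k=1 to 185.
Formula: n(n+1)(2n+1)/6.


n = 185
n(n+1)(2n+1)/6 = 185×186×371/6
= 12766110/6 = 2127685

Σk² = 2127685


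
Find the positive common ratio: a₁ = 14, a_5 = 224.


r^(n-1) = aₙ/a₁
r^4 = 224/14 = 16
r = 16^(1/4)
= ±2; taking r > 0 gives r = 2

r = 2


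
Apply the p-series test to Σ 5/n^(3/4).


p-series test: Σ c/n^p converges if p > 1, diverges if p ≤ 1 (constant c > 0 doesn't affect convergence).
p = 3/4
3/4 ≤ 1 → DIVERGES

Diverges (p = 3/4 ≤ 1)


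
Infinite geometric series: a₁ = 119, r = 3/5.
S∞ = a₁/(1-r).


S∞ = a₁/(1-r) = 119/(1 - 3/5)
= 119/(2/5)
= 595/2

S∞ = 595/2


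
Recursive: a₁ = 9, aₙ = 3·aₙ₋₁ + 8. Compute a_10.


Computing step by step:
a_1 = 9
a_2 = 35
a_3 = 113
a_4 = 347
a_5 = 1049
a_6 = 3155
a_7 = 9473
a_8 = 28427
a_9 = 85289
a_10 = 255875


a_10 = 255875


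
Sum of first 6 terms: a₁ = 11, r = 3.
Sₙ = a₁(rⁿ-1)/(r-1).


Sₙ = 11×(3^6 - 1)/(3 - 1)
= 11×(729 - 1)/2
= 11×728/2
= 4004

S_6 = 4004


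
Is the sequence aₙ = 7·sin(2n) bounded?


For all n, -1 ≤ sin(2n) ≤ 1, so -7 ≤ 7·sin(2n) ≤ 7
Lower bound: -7, Upper bound: 7
The sequence IS bounded

Bounded (-7 ≤ aₙ ≤ 7)


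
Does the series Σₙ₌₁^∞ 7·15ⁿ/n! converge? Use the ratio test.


aₙ = 7·15^n/n!
a_{n+1}/aₙ = 15^(n+1)/(n+1)! × n!/15^n  (constant 7 cancels)
= 15/(n+1)
L = lim(n→∞) 15/(n+1) = 0
L < 1 → series CONVERGES

Converges (ratio test: L = 0 < 1)


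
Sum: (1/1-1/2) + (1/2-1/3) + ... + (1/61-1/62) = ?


Telescoping: adjacent terms cancel.
= 1/1 - 1/62
= 1 - 1/62 = 61/62

Sum = 61/62


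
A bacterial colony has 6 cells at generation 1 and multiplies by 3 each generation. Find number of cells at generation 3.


aₙ = a₁·r^(n-1)
= 6×3^2
= 6×9
= 54

a_3 = 54


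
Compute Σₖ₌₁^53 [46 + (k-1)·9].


aₙ = 46 + (53-1)×9 = 514
Sₙ = n(a₁+aₙ)/2 = 53×(46+514)/2
= 53×560/2 = 14840

S_53 = 14840


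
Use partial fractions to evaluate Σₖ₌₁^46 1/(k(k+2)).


1/(k(k+2)) = (1/2)·(1/k - 1/(k+2)) (partial fractions)
Telescoping: Σ = (1/2)·(1 + 1/2 - 1/47 - 1/48) = 3289/4512

Sum = 3289/4512


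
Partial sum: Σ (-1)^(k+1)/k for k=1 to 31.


S = 1 - 1/2 + 1/3 - 1/4 + 1/5 - 1/6 + 1/7 - 1/8 ± ...
= 0.709
(Full series converges to +ln(2) ≈ +0.6931)

S_31 = 0.709


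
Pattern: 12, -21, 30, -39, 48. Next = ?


Pattern: alternating sign, magnitude arithmetic (d=9)
Terms: 12, -21, 30, -39, 48
Next term = -57

Next term = -57


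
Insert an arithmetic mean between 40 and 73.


AM = (40 + 73)/2 = 113/2 = 56.5

AM = 56.5


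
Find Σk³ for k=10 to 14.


Σₖ₌10^14 k³ = [14·15/2]² − [9·10/2]²
= 11025 − 2025 = 9000

Σk³ = 9000


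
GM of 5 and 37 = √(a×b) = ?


GM = √(5×37) = √185 = 13.6015

GM = 13.6015


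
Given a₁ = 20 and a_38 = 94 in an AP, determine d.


d = (aₙ - a₁)/(n-1)
= (94 - 20)/(38-1)
= 74/37 = 2

d = 2


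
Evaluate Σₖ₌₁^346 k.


n(n+1)/2 = 346×347/2 = 120062/2 = 60031

Σk = 60031


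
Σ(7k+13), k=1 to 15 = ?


Σ(7k+13) = 7·Σk + 13·n
= 7·120 + 13·15
= 840 + 195 = 1035

Σ = 1035


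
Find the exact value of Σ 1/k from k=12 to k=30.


Σₖ₌12^30 1/k = 1/12 + 1/13 + 1/14 + ... + 1/30
= 2271118025257/2329089562800
≈ 0.9751

Sum = 2271118025257/2329089562800 ≈ 0.9751


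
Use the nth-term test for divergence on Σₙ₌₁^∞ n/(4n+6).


lim(n→∞) n/(4n+6) = 1/4 = 1/4  (divide numerator and denominator by n)
lim aₙ = 1/4 ≠ 0 → series DIVERGES

Diverges (lim aₙ = 1/4 ≠ 0)


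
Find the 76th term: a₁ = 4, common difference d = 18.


aₙ = a₁ + (n-1)d
= 4 + (76-1)×18
= 4 + 1350
= 1354

a_76 = 1354


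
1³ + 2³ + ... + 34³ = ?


n(n+1)/2 = 34×35/2 = 595
Σk³ = 595² = 354025

Σk³ = 354025
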